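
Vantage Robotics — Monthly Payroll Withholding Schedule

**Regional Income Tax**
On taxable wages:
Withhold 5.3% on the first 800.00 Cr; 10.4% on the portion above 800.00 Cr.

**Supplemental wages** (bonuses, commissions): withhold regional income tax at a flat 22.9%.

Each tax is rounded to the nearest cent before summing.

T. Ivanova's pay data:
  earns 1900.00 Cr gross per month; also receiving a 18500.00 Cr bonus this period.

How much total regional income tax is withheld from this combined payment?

Regional Income Tax: taxable = 1900.00 Cr
  42.40 Cr + 10.4% × (1900.00 Cr − 800.00 Cr) = 42.40 Cr + 10.4% × 1100.00 Cr = 156.80 Cr
Supplemental (22.9% flat on bonus): 22.9% × 18500.00 Cr = 4236.50 Cr
Total regional income tax: 156.80 Cr + 4236.50 Cr = 4393.30 Cr

4393.30 Cr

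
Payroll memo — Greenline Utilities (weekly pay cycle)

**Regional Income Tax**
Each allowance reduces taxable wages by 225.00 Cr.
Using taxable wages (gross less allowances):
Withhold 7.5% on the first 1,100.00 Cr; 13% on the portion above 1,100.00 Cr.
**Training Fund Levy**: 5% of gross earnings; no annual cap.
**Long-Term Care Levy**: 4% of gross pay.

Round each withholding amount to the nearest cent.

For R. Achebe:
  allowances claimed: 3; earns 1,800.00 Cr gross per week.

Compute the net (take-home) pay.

1,552.25 Cr

Regional Income Tax: taxable = 1,800.00 Cr − 3×225.00 Cr = 1,125.00 Cr
  82.50 Cr + 13% × (1,125.00 Cr − 1,100.00 Cr) = 82.50 Cr + 13% × 25.00 Cr = 85.75 Cr
Training Fund Levy: 5% × 1,800.00 Cr = 90.00 Cr
Long-Term Care Levy: 4% × 1,800.00 Cr = 72.00 Cr
Total withheld: 85.75 Cr + 90.00 Cr + 72.00 Cr = 247.75 Cr
Net pay: 1,800.00 Cr − 247.75 Cr = 1,552.25 Cr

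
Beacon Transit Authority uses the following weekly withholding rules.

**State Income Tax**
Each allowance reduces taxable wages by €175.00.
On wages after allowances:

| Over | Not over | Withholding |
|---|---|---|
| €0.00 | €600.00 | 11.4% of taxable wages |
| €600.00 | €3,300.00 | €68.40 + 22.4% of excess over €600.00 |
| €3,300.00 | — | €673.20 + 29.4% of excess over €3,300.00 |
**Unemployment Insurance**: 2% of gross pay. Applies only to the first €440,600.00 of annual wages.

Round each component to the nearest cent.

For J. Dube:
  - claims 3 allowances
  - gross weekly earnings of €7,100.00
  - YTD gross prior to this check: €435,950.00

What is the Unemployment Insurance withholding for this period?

Unemployment Insurance: cap €440,600.00 − YTD €435,950.00 = €4,650.00 subject; 2% × €4,650.00 = €93.00

€93.00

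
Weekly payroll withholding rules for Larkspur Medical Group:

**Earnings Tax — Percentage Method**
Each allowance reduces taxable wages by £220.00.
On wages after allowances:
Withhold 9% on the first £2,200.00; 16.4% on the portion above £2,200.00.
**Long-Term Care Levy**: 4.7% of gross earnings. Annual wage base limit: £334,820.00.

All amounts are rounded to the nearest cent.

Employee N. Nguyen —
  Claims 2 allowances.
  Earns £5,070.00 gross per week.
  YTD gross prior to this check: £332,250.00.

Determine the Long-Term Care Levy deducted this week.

£120.79

Long-Term Care Levy: cap £334,820.00 − YTD £332,250.00 = £2,570.00 subject; 4.7% × £2,570.00 = £120.79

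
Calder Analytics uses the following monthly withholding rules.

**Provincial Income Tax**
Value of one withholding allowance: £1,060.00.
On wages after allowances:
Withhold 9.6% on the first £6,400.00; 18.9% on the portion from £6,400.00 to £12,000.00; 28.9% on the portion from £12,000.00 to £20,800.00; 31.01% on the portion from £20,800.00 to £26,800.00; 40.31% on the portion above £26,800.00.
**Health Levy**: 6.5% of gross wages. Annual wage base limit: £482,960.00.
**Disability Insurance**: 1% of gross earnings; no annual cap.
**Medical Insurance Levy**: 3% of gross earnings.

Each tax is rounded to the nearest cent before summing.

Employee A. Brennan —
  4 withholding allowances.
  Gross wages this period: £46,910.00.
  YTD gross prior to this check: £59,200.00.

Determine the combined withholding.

Provincial Income Tax: taxable = £46,910.00 − 4×£1,060.00 = £42,670.00
  £6,076.60 + 40.31% × (£42,670.00 − £26,800.00) = £6,076.60 + 40.31% × £15,870.00 = £12,473.80
Health Levy: 6.5% × £46,910.00 = £3,049.15
Disability Insurance: 1% × £46,910.00 = £469.10
Medical Insurance Levy: 3% × £46,910.00 = £1,407.30
Total: £12,473.80 + £3,049.15 + £469.10 + £1,407.30 = £17,399.35

£17,399.35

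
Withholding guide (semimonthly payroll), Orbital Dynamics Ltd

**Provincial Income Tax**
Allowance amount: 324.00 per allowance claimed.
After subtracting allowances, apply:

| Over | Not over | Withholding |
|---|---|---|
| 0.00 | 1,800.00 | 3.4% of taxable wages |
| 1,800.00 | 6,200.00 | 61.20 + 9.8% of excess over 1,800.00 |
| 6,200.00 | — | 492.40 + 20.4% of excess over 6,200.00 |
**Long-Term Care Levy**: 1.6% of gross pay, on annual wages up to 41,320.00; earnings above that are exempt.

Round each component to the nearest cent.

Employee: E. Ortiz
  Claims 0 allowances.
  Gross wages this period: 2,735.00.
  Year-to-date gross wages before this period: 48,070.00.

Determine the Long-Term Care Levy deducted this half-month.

0.00

Long-Term Care Levy: YTD 48,070.00 ≥ cap 41,320.00 → 0.00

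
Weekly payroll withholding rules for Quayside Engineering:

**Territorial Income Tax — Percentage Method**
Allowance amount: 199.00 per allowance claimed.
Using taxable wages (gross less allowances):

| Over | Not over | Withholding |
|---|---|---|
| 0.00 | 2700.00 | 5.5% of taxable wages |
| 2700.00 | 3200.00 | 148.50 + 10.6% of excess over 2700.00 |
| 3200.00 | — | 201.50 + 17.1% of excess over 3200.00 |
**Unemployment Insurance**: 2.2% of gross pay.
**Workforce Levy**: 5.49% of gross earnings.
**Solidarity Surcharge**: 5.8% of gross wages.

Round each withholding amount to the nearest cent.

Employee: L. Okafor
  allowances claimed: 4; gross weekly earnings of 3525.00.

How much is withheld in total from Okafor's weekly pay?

627.09

Territorial Income Tax: taxable = 3525.00 − 4×199.00 = 2729.00
  148.50 + 10.6% × (2729.00 − 2700.00) = 148.50 + 10.6% × 29.00 = 151.57
Unemployment Insurance: 2.2% × 3525.00 = 77.55
Workforce Levy: 5.49% × 3525.00 = 193.52
Solidarity Surcharge: 5.8% × 3525.00 = 204.45
Total: 151.57 + 77.55 + 193.52 + 204.45 = 627.09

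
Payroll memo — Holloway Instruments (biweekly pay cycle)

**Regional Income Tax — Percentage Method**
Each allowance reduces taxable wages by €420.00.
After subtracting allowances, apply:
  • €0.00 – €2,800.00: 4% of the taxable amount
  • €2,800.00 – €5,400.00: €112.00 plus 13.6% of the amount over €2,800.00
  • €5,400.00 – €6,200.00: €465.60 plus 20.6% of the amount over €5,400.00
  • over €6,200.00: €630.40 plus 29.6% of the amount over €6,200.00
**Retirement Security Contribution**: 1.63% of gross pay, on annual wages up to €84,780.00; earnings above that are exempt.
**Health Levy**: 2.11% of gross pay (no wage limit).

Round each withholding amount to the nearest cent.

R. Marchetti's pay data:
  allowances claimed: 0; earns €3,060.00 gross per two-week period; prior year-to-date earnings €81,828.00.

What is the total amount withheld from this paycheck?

Regional Income Tax: taxable = €3,060.00
  €112.00 + 13.6% × (€3,060.00 − €2,800.00) = €112.00 + 13.6% × €260.00 = €147.36
Retirement Security Contribution: cap €84,780.00 − YTD €81,828.00 = €2,952.00 subject; 1.63% × €2,952.00 = €48.12
Health Levy: 2.11% × €3,060.00 = €64.57
Total: €147.36 + €48.12 + €64.57 = €260.05

€260.05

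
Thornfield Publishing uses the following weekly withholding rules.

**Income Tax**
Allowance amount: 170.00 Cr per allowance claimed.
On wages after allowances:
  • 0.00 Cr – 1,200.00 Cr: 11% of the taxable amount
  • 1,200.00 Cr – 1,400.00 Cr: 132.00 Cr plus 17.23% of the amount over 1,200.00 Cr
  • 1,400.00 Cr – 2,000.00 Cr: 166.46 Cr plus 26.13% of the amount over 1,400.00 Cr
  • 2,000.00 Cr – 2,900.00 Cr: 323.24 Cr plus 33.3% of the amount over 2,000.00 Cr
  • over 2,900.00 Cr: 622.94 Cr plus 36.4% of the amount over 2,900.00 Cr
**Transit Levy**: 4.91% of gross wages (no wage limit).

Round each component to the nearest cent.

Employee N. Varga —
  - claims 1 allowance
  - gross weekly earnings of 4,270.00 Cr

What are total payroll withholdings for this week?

1,269.40 Cr

Income Tax: taxable = 4,270.00 Cr − 1×170.00 Cr = 4,100.00 Cr
  622.94 Cr + 36.4% × (4,100.00 Cr − 2,900.00 Cr) = 622.94 Cr + 36.4% × 1,200.00 Cr = 1,059.74 Cr
Transit Levy: 4.91% × 4,270.00 Cr = 209.66 Cr
Total: 1,059.74 Cr + 209.66 Cr = 1,269.40 Cr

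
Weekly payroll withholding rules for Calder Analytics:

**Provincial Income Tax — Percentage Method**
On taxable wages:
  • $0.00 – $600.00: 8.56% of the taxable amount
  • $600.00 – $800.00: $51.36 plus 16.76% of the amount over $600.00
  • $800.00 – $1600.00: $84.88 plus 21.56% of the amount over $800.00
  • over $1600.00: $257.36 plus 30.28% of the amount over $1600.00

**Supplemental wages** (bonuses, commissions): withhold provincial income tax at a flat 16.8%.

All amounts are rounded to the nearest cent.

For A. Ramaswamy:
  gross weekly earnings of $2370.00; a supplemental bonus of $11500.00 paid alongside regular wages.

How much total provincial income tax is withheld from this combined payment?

Provincial Income Tax: taxable = $2370.00
  $257.36 + 30.28% × ($2370.00 − $1600.00) = $257.36 + 30.28% × $770.00 = $490.52
Supplemental (16.8% flat on bonus): 16.8% × $11500.00 = $1932.00
Total provincial income tax: $490.52 + $1932.00 = $2422.52

$2422.52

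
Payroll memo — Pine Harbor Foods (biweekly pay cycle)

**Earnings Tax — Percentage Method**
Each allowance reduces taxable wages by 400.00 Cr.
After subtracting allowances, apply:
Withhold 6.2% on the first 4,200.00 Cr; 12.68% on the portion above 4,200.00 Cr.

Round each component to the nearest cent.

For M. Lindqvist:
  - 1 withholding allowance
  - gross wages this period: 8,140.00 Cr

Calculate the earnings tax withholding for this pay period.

Earnings Tax: taxable = 8,140.00 Cr − 1×400.00 Cr = 7,740.00 Cr
  260.40 Cr + 12.68% × (7,740.00 Cr − 4,200.00 Cr) = 260.40 Cr + 12.68% × 3,540.00 Cr = 709.27 Cr

709.27 Cr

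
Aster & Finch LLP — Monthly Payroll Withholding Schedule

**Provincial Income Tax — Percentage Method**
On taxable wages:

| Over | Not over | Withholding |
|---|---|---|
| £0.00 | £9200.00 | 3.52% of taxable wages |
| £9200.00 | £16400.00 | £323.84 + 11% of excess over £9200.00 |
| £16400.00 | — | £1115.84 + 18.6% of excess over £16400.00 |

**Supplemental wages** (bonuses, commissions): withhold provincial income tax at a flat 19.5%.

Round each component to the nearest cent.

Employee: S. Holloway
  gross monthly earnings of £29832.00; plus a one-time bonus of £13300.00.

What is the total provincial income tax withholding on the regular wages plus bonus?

£6207.69

Provincial Income Tax: taxable = £29832.00
  £1115.84 + 18.6% × (£29832.00 − £16400.00) = £1115.84 + 18.6% × £13432.00 = £3614.19
Supplemental (19.5% flat on bonus): 19.5% × £13300.00 = £2593.50
Total provincial income tax: £3614.19 + £2593.50 = £6207.69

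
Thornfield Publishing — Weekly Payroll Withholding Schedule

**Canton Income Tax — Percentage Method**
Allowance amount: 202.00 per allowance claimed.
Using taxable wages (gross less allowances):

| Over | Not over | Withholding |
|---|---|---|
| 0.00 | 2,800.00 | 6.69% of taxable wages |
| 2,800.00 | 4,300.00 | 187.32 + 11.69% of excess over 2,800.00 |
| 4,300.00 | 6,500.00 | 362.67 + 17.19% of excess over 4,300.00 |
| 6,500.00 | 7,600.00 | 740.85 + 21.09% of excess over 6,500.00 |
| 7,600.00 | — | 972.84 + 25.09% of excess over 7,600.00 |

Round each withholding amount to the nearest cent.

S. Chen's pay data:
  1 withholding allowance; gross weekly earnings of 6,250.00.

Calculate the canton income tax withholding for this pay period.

663.15

Canton Income Tax: taxable = 6,250.00 − 1×202.00 = 6,048.00
  362.67 + 17.19% × (6,048.00 − 4,300.00) = 362.67 + 17.19% × 1,748.00 = 663.15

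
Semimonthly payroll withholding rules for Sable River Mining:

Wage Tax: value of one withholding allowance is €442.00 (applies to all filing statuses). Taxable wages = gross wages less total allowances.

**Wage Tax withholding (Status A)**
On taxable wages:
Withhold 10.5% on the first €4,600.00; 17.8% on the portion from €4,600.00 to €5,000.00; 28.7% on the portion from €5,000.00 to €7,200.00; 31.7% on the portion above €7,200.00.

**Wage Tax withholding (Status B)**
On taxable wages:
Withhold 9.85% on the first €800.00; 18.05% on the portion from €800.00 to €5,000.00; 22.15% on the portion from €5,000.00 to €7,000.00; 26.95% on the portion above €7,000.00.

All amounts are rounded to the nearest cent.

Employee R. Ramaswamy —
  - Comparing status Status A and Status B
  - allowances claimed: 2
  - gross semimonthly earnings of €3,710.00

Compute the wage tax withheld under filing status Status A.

€296.73

Wage Tax (Status A): taxable = €3,710.00 − 2×€442.00 = €2,826.00
  10.5% × €2,826.00 = €296.73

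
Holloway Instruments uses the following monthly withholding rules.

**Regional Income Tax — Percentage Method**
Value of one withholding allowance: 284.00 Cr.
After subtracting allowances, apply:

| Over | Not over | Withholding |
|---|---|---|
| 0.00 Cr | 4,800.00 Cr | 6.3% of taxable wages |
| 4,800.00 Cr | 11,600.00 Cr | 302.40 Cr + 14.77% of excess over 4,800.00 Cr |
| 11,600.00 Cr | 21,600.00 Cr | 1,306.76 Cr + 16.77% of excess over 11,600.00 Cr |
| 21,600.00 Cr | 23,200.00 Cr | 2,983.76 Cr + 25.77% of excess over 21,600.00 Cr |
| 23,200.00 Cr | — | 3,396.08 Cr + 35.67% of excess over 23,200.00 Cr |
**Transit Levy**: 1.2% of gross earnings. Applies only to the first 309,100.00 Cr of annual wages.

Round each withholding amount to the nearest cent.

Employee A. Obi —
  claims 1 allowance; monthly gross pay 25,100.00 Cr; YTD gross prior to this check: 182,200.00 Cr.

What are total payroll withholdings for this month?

4,273.71 Cr

Regional Income Tax: taxable = 25,100.00 Cr − 1×284.00 Cr = 24,816.00 Cr
  3,396.08 Cr + 35.67% × (24,816.00 Cr − 23,200.00 Cr) = 3,396.08 Cr + 35.67% × 1,616.00 Cr = 3,972.51 Cr
Transit Levy: 1.2% × 25,100.00 Cr = 301.20 Cr
Total: 3,972.51 Cr + 301.20 Cr = 4,273.71 Cr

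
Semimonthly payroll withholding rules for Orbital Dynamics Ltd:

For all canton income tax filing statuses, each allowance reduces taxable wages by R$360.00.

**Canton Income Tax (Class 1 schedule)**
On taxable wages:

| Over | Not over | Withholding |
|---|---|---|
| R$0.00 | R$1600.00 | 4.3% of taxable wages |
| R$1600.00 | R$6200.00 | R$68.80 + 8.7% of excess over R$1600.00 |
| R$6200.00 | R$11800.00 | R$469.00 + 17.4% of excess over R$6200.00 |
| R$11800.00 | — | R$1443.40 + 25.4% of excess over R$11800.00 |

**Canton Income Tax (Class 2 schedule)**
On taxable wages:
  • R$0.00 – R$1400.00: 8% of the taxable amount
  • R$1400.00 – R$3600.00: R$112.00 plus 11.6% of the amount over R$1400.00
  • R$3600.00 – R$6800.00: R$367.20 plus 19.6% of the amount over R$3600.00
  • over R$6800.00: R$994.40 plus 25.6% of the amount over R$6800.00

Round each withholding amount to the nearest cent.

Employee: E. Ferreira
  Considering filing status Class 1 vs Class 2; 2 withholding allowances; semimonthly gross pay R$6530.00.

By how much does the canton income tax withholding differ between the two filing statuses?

R$365.29

Canton Income Tax (Class 1): taxable = R$6530.00 − 2×R$360.00 = R$5810.00
  R$68.80 + 8.7% × (R$5810.00 − R$1600.00) = R$68.80 + 8.7% × R$4210.00 = R$435.07
Canton Income Tax (Class 2): taxable = R$6530.00 − 2×R$360.00 = R$5810.00
  R$367.20 + 19.6% × (R$5810.00 − R$3600.00) = R$367.20 + 19.6% × R$2210.00 = R$800.36
Difference: |R$435.07 − R$800.36| = R$365.29 (higher under Class 2)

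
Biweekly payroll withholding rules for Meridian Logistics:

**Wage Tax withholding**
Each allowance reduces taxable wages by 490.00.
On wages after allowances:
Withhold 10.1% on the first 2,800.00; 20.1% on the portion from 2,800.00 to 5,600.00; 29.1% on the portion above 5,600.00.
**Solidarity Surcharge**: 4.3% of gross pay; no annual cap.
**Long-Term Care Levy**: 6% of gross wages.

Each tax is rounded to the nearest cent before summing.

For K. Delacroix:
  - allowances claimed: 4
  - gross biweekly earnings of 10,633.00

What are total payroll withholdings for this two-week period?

2,835.04

Wage Tax: taxable = 10,633.00 − 4×490.00 = 8,673.00
  845.60 + 29.1% × (8,673.00 − 5,600.00) = 845.60 + 29.1% × 3,073.00 = 1,739.84
Solidarity Surcharge: 4.3% × 10,633.00 = 457.22
Long-Term Care Levy: 6% × 10,633.00 = 637.98
Total: 1,739.84 + 457.22 + 637.98 = 2,835.04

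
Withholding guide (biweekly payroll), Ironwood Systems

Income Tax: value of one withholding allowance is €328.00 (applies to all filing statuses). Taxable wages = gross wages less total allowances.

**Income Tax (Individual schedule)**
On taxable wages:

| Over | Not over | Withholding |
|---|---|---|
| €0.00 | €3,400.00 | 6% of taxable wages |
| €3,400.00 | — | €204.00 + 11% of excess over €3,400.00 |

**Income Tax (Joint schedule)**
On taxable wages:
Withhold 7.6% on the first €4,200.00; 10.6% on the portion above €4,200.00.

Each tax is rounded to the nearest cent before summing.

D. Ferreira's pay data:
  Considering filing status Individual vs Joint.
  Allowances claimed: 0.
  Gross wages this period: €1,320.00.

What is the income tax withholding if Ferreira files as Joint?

Income Tax (Joint): taxable = €1,320.00
  7.6% × €1,320.00 = €100.32

€100.32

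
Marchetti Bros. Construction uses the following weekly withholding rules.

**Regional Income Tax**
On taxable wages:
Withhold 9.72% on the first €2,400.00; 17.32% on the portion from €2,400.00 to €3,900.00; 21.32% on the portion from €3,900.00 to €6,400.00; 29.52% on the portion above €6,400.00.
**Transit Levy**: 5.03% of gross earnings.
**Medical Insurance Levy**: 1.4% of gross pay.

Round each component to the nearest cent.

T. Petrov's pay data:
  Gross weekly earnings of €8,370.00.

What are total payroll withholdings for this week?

Regional Income Tax: taxable = €8,370.00
  €1,026.08 + 29.52% × (€8,370.00 − €6,400.00) = €1,026.08 + 29.52% × €1,970.00 = €1,607.62
Transit Levy: 5.03% × €8,370.00 = €421.01
Medical Insurance Levy: 1.4% × €8,370.00 = €117.18
Total: €1,607.62 + €421.01 + €117.18 = €2,145.81

€2,145.81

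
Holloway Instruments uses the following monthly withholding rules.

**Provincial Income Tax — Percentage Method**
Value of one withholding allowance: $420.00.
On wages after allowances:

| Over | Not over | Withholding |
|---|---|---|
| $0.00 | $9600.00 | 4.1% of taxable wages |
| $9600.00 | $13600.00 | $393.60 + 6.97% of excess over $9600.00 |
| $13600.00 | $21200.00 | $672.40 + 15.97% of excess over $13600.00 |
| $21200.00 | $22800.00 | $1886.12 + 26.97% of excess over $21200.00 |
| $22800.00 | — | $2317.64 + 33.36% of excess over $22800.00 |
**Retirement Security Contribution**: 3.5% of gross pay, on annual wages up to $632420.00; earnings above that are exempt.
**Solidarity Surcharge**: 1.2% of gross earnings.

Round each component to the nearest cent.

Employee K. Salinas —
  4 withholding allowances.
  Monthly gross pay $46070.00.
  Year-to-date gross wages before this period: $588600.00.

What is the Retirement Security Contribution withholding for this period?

$1533.70

Retirement Security Contribution: cap $632420.00 − YTD $588600.00 = $43820.00 subject; 3.5% × $43820.00 = $1533.70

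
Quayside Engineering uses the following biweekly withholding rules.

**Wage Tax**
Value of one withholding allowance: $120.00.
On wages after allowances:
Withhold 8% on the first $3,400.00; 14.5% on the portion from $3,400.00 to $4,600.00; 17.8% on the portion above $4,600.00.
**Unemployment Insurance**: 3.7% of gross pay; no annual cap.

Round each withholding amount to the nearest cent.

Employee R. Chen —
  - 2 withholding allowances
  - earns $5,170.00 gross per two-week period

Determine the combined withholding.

$696.03

Wage Tax: taxable = $5,170.00 − 2×$120.00 = $4,930.00
  $446.00 + 17.8% × ($4,930.00 − $4,600.00) = $446.00 + 17.8% × $330.00 = $504.74
Unemployment Insurance: 3.7% × $5,170.00 = $191.29
Total: $504.74 + $191.29 = $696.03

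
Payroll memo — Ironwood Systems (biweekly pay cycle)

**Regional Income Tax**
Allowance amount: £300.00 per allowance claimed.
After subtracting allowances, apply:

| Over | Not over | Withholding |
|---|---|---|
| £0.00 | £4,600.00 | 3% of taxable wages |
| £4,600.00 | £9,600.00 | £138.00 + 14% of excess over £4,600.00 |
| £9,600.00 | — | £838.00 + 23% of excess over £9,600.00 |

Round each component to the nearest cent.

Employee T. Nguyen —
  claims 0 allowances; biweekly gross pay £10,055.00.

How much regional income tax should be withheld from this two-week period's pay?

£942.65

Regional Income Tax: taxable = £10,055.00
  £838.00 + 23% × (£10,055.00 − £9,600.00) = £838.00 + 23% × £455.00 = £942.65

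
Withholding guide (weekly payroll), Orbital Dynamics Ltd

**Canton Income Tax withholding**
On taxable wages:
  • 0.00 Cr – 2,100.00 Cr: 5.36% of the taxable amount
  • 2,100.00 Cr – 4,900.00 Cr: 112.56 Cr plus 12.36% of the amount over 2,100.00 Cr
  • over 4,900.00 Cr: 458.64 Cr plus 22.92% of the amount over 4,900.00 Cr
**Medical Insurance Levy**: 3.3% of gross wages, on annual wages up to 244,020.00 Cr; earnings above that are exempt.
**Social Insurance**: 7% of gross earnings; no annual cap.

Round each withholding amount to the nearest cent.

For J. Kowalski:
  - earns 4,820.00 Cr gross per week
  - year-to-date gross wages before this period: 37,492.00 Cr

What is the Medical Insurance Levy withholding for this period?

159.06 Cr

Medical Insurance Levy: 3.3% × 4,820.00 Cr = 159.06 Cr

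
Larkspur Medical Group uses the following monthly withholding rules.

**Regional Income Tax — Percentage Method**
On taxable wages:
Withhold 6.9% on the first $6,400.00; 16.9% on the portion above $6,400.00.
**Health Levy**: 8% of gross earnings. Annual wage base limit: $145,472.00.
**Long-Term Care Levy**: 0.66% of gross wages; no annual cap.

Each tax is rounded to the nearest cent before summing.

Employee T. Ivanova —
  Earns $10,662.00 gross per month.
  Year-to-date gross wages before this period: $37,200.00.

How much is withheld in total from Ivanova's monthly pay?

Regional Income Tax: taxable = $10,662.00
  $441.60 + 16.9% × ($10,662.00 − $6,400.00) = $441.60 + 16.9% × $4,262.00 = $1,161.88
Health Levy: 8% × $10,662.00 = $852.96
Long-Term Care Levy: 0.66% × $10,662.00 = $70.37
Total: $1,161.88 + $852.96 + $70.37 = $2,085.21

$2,085.21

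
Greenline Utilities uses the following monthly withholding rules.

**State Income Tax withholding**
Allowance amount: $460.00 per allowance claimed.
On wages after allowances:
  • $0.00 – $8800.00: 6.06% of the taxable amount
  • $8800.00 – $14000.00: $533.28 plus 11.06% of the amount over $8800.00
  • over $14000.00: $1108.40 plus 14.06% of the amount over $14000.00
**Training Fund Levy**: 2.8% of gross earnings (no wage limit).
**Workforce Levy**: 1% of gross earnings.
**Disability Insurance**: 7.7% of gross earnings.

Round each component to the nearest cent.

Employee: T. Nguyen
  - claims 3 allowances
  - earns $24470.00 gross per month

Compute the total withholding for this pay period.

State Income Tax: taxable = $24470.00 − 3×$460.00 = $23090.00
  $1108.40 + 14.06% × ($23090.00 − $14000.00) = $1108.40 + 14.06% × $9090.00 = $2386.45
Training Fund Levy: 2.8% × $24470.00 = $685.16
Workforce Levy: 1% × $24470.00 = $244.70
Disability Insurance: 7.7% × $24470.00 = $1884.19
Total: $2386.45 + $685.16 + $244.70 + $1884.19 = $5200.50

$5200.50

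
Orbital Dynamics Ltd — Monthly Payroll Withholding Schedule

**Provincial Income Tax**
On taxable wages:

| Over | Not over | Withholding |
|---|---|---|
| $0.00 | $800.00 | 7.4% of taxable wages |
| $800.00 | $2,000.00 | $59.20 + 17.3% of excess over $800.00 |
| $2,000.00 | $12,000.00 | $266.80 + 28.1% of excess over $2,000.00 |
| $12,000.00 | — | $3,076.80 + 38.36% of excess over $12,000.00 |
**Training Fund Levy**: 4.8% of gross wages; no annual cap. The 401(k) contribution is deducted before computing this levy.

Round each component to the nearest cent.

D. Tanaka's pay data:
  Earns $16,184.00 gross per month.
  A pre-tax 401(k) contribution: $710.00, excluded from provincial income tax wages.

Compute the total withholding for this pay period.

Provincial Income Tax: taxable = $16,184.00 − $710.00 = $15,474.00
  $3,076.80 + 38.36% × ($15,474.00 − $12,000.00) = $3,076.80 + 38.36% × $3,474.00 = $4,409.43
Training Fund Levy: 4.8% × $15,474.00 = $742.75
Total: $4,409.43 + $742.75 = $5,152.18

$5,152.18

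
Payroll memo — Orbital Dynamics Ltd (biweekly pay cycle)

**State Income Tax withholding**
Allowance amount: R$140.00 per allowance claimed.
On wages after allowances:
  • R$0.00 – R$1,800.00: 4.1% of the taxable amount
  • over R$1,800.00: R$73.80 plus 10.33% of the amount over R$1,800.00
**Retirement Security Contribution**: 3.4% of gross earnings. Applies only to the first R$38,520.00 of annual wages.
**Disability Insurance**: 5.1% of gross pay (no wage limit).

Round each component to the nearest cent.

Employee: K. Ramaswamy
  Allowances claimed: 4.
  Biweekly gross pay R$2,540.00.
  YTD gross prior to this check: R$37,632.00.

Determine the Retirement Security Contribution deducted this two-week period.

R$30.19

Retirement Security Contribution: cap R$38,520.00 − YTD R$37,632.00 = R$888.00 subject; 3.4% × R$888.00 = R$30.19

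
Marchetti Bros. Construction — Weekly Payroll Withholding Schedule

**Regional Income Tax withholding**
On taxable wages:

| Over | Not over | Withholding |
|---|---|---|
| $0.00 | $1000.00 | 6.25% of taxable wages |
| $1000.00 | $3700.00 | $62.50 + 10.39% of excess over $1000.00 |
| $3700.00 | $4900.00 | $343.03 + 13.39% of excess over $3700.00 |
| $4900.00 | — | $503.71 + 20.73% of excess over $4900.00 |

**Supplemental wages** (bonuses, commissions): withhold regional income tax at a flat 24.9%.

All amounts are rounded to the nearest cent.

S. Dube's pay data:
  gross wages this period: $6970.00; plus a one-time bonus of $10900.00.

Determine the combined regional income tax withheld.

$3646.92

Regional Income Tax: taxable = $6970.00
  $503.71 + 20.73% × ($6970.00 − $4900.00) = $503.71 + 20.73% × $2070.00 = $932.82
Supplemental (24.9% flat on bonus): 24.9% × $10900.00 = $2714.10
Total regional income tax: $932.82 + $2714.10 = $3646.92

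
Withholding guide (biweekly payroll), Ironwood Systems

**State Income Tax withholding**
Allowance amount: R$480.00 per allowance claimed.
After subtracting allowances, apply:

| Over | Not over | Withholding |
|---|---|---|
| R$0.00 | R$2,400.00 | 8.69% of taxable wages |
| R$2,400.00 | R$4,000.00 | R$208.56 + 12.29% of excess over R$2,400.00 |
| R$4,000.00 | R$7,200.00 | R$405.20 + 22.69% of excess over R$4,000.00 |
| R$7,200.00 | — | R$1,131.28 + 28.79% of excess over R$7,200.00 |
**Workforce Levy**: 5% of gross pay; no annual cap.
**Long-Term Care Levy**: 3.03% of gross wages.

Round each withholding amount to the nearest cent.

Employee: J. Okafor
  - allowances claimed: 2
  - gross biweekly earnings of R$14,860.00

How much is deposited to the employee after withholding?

R$10,606.53

State Income Tax: taxable = R$14,860.00 − 2×R$480.00 = R$13,900.00
  R$1,131.28 + 28.79% × (R$13,900.00 − R$7,200.00) = R$1,131.28 + 28.79% × R$6,700.00 = R$3,060.21
Workforce Levy: 5% × R$14,860.00 = R$743.00
Long-Term Care Levy: 3.03% × R$14,860.00 = R$450.26
Total withheld: R$3,060.21 + R$743.00 + R$450.26 = R$4,253.47
Net pay: R$14,860.00 − R$4,253.47 = R$10,606.53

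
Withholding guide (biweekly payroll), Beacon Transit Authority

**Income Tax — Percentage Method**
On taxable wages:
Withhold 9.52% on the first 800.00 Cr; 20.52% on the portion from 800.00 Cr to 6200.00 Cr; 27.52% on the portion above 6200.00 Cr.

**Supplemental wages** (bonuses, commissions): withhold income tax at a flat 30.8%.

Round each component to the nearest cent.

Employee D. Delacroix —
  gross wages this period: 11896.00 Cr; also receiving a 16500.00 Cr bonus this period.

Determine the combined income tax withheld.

7833.78 Cr

Income Tax: taxable = 11896.00 Cr
  1184.24 Cr + 27.52% × (11896.00 Cr − 6200.00 Cr) = 1184.24 Cr + 27.52% × 5696.00 Cr = 2751.78 Cr
Supplemental (30.8% flat on bonus): 30.8% × 16500.00 Cr = 5082.00 Cr
Total income tax: 2751.78 Cr + 5082.00 Cr = 7833.78 Cr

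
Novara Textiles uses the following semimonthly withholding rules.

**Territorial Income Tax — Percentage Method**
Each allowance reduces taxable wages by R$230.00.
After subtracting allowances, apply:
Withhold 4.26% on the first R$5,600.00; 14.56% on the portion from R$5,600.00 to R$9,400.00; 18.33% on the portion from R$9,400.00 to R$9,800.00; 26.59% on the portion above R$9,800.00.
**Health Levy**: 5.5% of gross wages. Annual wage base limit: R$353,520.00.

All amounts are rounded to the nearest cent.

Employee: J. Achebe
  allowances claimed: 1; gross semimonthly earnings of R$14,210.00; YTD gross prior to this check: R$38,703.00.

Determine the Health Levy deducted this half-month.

Health Levy: 5.5% × R$14,210.00 = R$781.55

R$781.55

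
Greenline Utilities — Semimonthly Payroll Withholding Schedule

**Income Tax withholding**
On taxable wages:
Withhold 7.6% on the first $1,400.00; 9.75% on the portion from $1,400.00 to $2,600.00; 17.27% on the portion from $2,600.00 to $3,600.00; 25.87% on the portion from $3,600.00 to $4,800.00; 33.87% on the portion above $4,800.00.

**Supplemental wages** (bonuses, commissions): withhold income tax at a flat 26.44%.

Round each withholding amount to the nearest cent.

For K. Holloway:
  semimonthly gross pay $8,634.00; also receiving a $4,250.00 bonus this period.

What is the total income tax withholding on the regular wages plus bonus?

$3,128.82

Income Tax: taxable = $8,634.00
  $706.54 + 33.87% × ($8,634.00 − $4,800.00) = $706.54 + 33.87% × $3,834.00 = $2,005.12
Supplemental (26.44% flat on bonus): 26.44% × $4,250.00 = $1,123.70
Total income tax: $2,005.12 + $1,123.70 = $3,128.82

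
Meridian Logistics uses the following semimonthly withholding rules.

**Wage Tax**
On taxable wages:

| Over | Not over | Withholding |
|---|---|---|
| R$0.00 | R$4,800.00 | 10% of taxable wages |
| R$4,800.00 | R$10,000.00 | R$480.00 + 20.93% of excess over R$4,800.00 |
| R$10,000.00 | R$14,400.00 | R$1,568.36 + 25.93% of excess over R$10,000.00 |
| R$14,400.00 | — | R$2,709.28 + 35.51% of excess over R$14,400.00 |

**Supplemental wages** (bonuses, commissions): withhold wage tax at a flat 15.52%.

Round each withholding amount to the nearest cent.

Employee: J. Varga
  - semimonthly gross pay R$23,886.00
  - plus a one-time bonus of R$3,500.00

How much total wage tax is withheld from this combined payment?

R$6,620.96

Wage Tax: taxable = R$23,886.00
  R$2,709.28 + 35.51% × (R$23,886.00 − R$14,400.00) = R$2,709.28 + 35.51% × R$9,486.00 = R$6,077.76
Supplemental (15.52% flat on bonus): 15.52% × R$3,500.00 = R$543.20
Total wage tax: R$6,077.76 + R$543.20 = R$6,620.96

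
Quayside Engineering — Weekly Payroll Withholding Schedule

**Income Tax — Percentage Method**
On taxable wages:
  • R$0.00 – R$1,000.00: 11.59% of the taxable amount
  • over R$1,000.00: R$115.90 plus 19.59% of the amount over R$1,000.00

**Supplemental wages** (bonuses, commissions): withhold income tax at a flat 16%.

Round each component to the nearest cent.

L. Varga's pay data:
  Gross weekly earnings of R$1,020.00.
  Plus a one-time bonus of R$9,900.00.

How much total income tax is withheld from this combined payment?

Income Tax: taxable = R$1,020.00
  R$115.90 + 19.59% × (R$1,020.00 − R$1,000.00) = R$115.90 + 19.59% × R$20.00 = R$119.82
Supplemental (16% flat on bonus): 16% × R$9,900.00 = R$1,584.00
Total income tax: R$119.82 + R$1,584.00 = R$1,703.82

R$1,703.82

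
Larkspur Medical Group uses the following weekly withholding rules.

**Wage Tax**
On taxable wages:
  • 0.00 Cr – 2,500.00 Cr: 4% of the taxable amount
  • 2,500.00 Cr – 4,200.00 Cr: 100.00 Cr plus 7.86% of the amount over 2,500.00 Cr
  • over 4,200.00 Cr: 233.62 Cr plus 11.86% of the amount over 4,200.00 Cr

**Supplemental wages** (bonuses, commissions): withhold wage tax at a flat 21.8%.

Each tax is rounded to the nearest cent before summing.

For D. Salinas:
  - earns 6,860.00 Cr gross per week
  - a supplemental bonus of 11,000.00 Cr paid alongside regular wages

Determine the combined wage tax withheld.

Wage Tax: taxable = 6,860.00 Cr
  233.62 Cr + 11.86% × (6,860.00 Cr − 4,200.00 Cr) = 233.62 Cr + 11.86% × 2,660.00 Cr = 549.10 Cr
Supplemental (21.8% flat on bonus): 21.8% × 11,000.00 Cr = 2,398.00 Cr
Total wage tax: 549.10 Cr + 2,398.00 Cr = 2,947.10 Cr

2,947.10 Cr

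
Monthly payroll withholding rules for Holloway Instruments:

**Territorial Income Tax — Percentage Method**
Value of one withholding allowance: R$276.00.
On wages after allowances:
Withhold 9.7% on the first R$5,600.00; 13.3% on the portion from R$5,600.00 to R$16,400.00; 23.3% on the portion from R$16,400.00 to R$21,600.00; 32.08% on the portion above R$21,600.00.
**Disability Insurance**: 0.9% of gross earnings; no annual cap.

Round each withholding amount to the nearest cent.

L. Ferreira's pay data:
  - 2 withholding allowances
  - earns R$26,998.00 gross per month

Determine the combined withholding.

Territorial Income Tax: taxable = R$26,998.00 − 2×R$276.00 = R$26,446.00
  R$3,191.20 + 32.08% × (R$26,446.00 − R$21,600.00) = R$3,191.20 + 32.08% × R$4,846.00 = R$4,745.80
Disability Insurance: 0.9% × R$26,998.00 = R$242.98
Total: R$4,745.80 + R$242.98 = R$4,988.78

R$4,988.78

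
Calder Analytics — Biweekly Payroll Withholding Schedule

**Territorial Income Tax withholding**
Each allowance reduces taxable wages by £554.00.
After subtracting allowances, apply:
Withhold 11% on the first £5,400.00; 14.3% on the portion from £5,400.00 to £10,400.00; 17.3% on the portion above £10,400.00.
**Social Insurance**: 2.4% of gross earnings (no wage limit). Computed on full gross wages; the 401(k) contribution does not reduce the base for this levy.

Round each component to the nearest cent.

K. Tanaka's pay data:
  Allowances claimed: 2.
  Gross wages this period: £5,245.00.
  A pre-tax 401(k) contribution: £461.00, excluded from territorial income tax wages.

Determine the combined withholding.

£530.24

Territorial Income Tax: taxable = £5,245.00 − £461.00 − 2×£554.00 = £3,676.00
  11% × £3,676.00 = £404.36
Social Insurance: 2.4% × £5,245.00 = £125.88
Total: £404.36 + £125.88 = £530.24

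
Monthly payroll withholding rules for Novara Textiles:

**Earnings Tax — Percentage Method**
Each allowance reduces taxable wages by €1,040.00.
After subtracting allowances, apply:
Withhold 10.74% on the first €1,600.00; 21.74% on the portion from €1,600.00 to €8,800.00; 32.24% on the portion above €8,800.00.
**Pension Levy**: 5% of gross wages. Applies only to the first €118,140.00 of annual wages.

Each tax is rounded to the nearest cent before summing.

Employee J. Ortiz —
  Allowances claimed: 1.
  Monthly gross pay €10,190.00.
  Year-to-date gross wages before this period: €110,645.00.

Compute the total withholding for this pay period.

€2,224.71

Earnings Tax: taxable = €10,190.00 − 1×€1,040.00 = €9,150.00
  €1,737.12 + 32.24% × (€9,150.00 − €8,800.00) = €1,737.12 + 32.24% × €350.00 = €1,849.96
Pension Levy: cap €118,140.00 − YTD €110,645.00 = €7,495.00 subject; 5% × €7,495.00 = €374.75
Total: €1,849.96 + €374.75 = €2,224.71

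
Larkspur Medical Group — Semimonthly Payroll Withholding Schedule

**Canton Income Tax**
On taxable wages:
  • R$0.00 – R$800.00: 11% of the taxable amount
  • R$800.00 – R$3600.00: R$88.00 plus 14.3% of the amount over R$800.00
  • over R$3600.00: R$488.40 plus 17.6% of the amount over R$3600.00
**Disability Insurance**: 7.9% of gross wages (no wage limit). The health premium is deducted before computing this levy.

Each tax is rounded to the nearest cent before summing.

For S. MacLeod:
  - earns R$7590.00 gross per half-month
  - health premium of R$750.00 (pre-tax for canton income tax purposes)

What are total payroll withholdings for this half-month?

R$1599.00

Canton Income Tax: taxable = R$7590.00 − R$750.00 = R$6840.00
  R$488.40 + 17.6% × (R$6840.00 − R$3600.00) = R$488.40 + 17.6% × R$3240.00 = R$1058.64
Disability Insurance: 7.9% × R$6840.00 = R$540.36
Total: R$1058.64 + R$540.36 = R$1599.00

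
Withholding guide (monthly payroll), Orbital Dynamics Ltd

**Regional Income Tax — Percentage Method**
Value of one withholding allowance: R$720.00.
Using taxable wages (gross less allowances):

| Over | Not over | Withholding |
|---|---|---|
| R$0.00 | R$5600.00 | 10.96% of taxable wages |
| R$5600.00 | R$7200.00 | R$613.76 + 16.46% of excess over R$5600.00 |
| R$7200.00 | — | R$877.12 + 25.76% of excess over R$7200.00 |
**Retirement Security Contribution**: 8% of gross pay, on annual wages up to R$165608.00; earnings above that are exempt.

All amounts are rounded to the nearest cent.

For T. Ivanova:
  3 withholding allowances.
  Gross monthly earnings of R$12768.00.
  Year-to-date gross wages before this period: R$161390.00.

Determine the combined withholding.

Regional Income Tax: taxable = R$12768.00 − 3×R$720.00 = R$10608.00
  R$877.12 + 25.76% × (R$10608.00 − R$7200.00) = R$877.12 + 25.76% × R$3408.00 = R$1755.02
Retirement Security Contribution: cap R$165608.00 − YTD R$161390.00 = R$4218.00 subject; 8% × R$4218.00 = R$337.44
Total: R$1755.02 + R$337.44 = R$2092.46

R$2092.46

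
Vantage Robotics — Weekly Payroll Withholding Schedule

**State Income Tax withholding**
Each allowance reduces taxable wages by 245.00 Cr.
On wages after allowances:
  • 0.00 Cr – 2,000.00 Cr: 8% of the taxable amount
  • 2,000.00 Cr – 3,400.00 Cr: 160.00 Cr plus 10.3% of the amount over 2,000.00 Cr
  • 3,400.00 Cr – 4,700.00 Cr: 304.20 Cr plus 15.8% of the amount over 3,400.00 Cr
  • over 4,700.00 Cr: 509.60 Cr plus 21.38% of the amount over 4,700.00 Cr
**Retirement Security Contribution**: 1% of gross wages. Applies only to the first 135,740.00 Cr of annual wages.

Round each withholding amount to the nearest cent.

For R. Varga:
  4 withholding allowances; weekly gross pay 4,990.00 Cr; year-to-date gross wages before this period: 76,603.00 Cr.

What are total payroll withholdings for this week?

450.48 Cr

State Income Tax: taxable = 4,990.00 Cr − 4×245.00 Cr = 4,010.00 Cr
  304.20 Cr + 15.8% × (4,010.00 Cr − 3,400.00 Cr) = 304.20 Cr + 15.8% × 610.00 Cr = 400.58 Cr
Retirement Security Contribution: 1% × 4,990.00 Cr = 49.90 Cr
Total: 400.58 Cr + 49.90 Cr = 450.48 Cr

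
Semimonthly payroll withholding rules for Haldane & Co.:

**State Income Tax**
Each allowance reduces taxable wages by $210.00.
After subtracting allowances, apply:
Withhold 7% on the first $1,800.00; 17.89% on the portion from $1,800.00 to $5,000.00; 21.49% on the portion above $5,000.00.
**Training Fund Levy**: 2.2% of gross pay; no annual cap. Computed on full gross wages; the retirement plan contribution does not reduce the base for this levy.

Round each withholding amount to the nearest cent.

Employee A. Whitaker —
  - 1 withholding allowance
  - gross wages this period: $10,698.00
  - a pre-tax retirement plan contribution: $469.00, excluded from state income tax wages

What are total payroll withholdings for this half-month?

State Income Tax: taxable = $10,698.00 − $469.00 − 1×$210.00 = $10,019.00
  $698.48 + 21.49% × ($10,019.00 − $5,000.00) = $698.48 + 21.49% × $5,019.00 = $1,777.06
Training Fund Levy: 2.2% × $10,698.00 = $235.36
Total: $1,777.06 + $235.36 = $2,012.42

$2,012.42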